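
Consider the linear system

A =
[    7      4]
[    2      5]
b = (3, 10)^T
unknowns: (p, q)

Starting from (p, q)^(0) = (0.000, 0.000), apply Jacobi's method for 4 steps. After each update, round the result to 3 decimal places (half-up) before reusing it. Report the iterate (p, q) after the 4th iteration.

(-0.878, 2.246)

Iteration 1:
  p = (3 - (4)·0.000) / (7) = 0.429
  q = (10 - (2)·0.000) / (5) = 2.000
Iteration 2:
  p = (3 - (4)·2.000) / (7) = -0.714
  q = (10 - (2)·0.429) / (5) = 1.828
Iteration 3:
  p = (3 - (4)·1.828) / (7) = -0.616
  q = (10 - (2)·-0.714) / (5) = 2.286
Iteration 4:
  p = (3 - (4)·2.286) / (7) = -0.878
  q = (10 - (2)·-0.616) / (5) = 2.246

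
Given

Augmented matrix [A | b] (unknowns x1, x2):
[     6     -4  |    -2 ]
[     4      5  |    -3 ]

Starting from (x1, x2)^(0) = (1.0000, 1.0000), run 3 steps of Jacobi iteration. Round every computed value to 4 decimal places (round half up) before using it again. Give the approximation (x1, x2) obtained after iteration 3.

(-0.9111, 0.4134)

Iteration 1:
  x1 = (-2 - (-4)·1.0000) / (6) = 0.3333
  x2 = (-3 - (4)·1.0000) / (5) = -1.4000
Iteration 2:
  x1 = (-2 - (-4)·-1.4000) / (6) = -1.2667
  x2 = (-3 - (4)·0.3333) / (5) = -0.8666
Iteration 3:
  x1 = (-2 - (-4)·-0.8666) / (6) = -0.9111
  x2 = (-3 - (4)·-1.2667) / (5) = 0.4134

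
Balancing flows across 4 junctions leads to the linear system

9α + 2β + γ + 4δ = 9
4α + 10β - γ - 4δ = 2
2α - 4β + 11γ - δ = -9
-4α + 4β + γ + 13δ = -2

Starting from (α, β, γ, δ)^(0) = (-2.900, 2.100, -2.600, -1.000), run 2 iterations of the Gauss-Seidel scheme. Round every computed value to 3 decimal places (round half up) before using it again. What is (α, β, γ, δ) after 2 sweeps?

Iteration 1:
  α = (9 - (2)·2.100 - (1)·-2.600 - (4)·-1.000) / (9) = 1.267
  β = (2 - (4)·1.267 - (-1)·-2.600 - (-4)·-1.000) / (10) = -0.967
  γ = (-9 - (2)·1.267 - (-4)·-0.967 - (-1)·-1.000) / (11) = -1.491
  δ = (-2 - (-4)·1.267 - (4)·-0.967 - (1)·-1.491) / (13) = 0.648
Iteration 2:
  α = (9 - (2)·-0.967 - (1)·-1.491 - (4)·0.648) / (9) = 1.093
  β = (2 - (4)·1.093 - (-1)·-1.491 - (-4)·0.648) / (10) = -0.127
  γ = (-9 - (2)·1.093 - (-4)·-0.127 - (-1)·0.648) / (11) = -1.004
  δ = (-2 - (-4)·1.093 - (4)·-0.127 - (1)·-1.004) / (13) = 0.299

(1.093, -0.127, -1.004, 0.299)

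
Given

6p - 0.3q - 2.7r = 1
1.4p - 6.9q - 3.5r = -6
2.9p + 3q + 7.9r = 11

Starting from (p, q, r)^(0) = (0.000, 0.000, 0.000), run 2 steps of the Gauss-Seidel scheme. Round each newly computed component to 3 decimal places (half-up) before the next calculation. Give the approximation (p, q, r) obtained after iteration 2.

(0.656, 0.502, 0.961)

Iteration 1:
  p = (1 - (-0.3)·0.000 - (-2.7)·0.000) / (6) = 0.167
  q = (-6 - (1.4)·0.167 - (-3.5)·0.000) / (-6.9) = 0.903
  r = (11 - (2.9)·0.167 - (3)·0.903) / (7.9) = 0.988
Iteration 2:
  p = (1 - (-0.3)·0.903 - (-2.7)·0.988) / (6) = 0.656
  q = (-6 - (1.4)·0.656 - (-3.5)·0.988) / (-6.9) = 0.502
  r = (11 - (2.9)·0.656 - (3)·0.502) / (7.9) = 0.961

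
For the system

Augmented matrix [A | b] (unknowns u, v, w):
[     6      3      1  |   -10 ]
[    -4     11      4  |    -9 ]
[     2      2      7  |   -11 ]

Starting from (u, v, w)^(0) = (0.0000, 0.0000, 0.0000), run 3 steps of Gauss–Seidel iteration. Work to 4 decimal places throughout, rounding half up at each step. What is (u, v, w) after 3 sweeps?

(-1.0497, -0.8064, -1.0411)

Iteration 1:
  u = (-10 - (3)·0.0000 - (1)·0.0000) / (6) = -1.6667
  v = (-9 - (-4)·-1.6667 - (4)·0.0000) / (11) = -1.4243
  w = (-11 - (2)·-1.6667 - (2)·-1.4243) / (7) = -0.6883
Iteration 2:
  u = (-10 - (3)·-1.4243 - (1)·-0.6883) / (6) = -0.8398
  v = (-9 - (-4)·-0.8398 - (4)·-0.6883) / (11) = -0.8733
  w = (-11 - (2)·-0.8398 - (2)·-0.8733) / (7) = -1.0820
Iteration 3:
  u = (-10 - (3)·-0.8733 - (1)·-1.0820) / (6) = -1.0497
  v = (-9 - (-4)·-1.0497 - (4)·-1.0820) / (11) = -0.8064
  w = (-11 - (2)·-1.0497 - (2)·-0.8064) / (7) = -1.0411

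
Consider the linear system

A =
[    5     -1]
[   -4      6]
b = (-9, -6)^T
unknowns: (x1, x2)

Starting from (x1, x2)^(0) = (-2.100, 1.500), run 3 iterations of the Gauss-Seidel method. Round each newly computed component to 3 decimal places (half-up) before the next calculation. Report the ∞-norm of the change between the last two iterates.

0.093

Iteration 1:
  x1 = (-9 - (-1)·1.500) / (5) = -1.500
  x2 = (-6 - (-4)·-1.500) / (6) = -2.000
Iteration 2:
  x1 = (-9 - (-1)·-2.000) / (5) = -2.200
  x2 = (-6 - (-4)·-2.200) / (6) = -2.467
Iteration 3:
  x1 = (-9 - (-1)·-2.467) / (5) = -2.293
  x2 = (-6 - (-4)·-2.293) / (6) = -2.529
Change: (-0.093, -0.062) → max |·| = 0.093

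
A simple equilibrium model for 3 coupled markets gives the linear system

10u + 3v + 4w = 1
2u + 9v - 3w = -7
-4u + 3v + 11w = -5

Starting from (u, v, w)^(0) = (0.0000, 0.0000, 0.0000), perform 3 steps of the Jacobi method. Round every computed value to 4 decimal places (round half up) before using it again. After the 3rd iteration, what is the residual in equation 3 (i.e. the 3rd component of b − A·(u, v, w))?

Iteration 1:
  u = (1 - (3)·0.0000 - (4)·0.0000) / (10) = 0.1000
  v = (-7 - (2)·0.0000 - (-3)·0.0000) / (9) = -0.7778
  w = (-5 - (-4)·0.0000 - (3)·0.0000) / (11) = -0.4545
Iteration 2:
  u = (1 - (3)·-0.7778 - (4)·-0.4545) / (10) = 0.5151
  v = (-7 - (2)·0.1000 - (-3)·-0.4545) / (9) = -0.9515
  w = (-5 - (-4)·0.1000 - (3)·-0.7778) / (11) = -0.2061
Iteration 3:
  u = (1 - (3)·-0.9515 - (4)·-0.2061) / (10) = 0.4679
  v = (-7 - (2)·0.5151 - (-3)·-0.2061) / (9) = -0.9609
  w = (-5 - (-4)·0.5151 - (3)·-0.9515) / (11) = -0.0077
Residual b − A·x = (-0.7655, 0.6892, -0.1610)

-0.1610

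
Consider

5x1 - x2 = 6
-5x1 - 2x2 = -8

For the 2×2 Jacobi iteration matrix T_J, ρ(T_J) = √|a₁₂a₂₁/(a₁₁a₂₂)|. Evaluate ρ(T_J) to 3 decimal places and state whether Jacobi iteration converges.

a₁₂a₂₁/(a₁₁a₂₂) = (-1)·(-5) / ((5)·(-2)) = -0.500000
ρ = √|-0.500000| = √0.500000 = 0.707
ρ < 1, so Jacobi converges

0.707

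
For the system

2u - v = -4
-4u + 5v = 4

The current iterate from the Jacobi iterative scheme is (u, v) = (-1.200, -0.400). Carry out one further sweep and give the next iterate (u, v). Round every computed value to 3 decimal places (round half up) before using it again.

One sweep:
  u = (-4 - (-1)·-0.400) / (2) = -2.200
  v = (4 - (-4)·-1.200) / (5) = -0.160

(-2.200, -0.160)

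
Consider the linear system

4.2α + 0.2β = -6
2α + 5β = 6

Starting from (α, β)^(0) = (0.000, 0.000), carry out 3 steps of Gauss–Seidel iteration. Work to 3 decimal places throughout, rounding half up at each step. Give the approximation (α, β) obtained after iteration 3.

Iteration 1:
  α = (-6 - (0.2)·0.000) / (4.2) = -1.429
  β = (6 - (2)·-1.429) / (5) = 1.772
Iteration 2:
  α = (-6 - (0.2)·1.772) / (4.2) = -1.513
  β = (6 - (2)·-1.513) / (5) = 1.805
Iteration 3:
  α = (-6 - (0.2)·1.805) / (4.2) = -1.515
  β = (6 - (2)·-1.515) / (5) = 1.806

(-1.515, 1.806)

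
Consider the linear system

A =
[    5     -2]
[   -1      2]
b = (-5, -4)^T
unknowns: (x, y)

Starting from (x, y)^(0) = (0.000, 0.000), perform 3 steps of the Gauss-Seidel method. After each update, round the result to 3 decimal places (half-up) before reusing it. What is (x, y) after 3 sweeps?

(-2.200, -3.100)

Iteration 1:
  x = (-5 - (-2)·0.000) / (5) = -1.000
  y = (-4 - (-1)·-1.000) / (2) = -2.500
Iteration 2:
  x = (-5 - (-2)·-2.500) / (5) = -2.000
  y = (-4 - (-1)·-2.000) / (2) = -3.000
Iteration 3:
  x = (-5 - (-2)·-3.000) / (5) = -2.200
  y = (-4 - (-1)·-2.200) / (2) = -3.100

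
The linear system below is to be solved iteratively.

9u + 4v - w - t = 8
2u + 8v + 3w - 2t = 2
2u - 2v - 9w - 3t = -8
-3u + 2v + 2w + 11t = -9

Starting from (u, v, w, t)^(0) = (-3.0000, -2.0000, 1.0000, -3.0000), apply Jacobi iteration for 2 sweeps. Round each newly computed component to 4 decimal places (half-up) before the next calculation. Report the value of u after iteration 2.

0.9680

Iteration 1:
  u = (8 - (4)·-2.0000 - (-1)·1.0000 - (-1)·-3.0000) / (9) = 1.5556
  v = (2 - (2)·-3.0000 - (3)·1.0000 - (-2)·-3.0000) / (8) = -0.1250
  w = (-8 - (2)·-3.0000 - (-2)·-2.0000 - (-3)·-3.0000) / (-9) = 1.6667
  t = (-9 - (-3)·-3.0000 - (2)·-2.0000 - (2)·1.0000) / (11) = -1.4545
Iteration 2:
  u = (8 - (4)·-0.1250 - (-1)·1.6667 - (-1)·-1.4545) / (9) = 0.9680
  v = (2 - (2)·1.5556 - (3)·1.6667 - (-2)·-1.4545) / (8) = -1.1275
  w = (-8 - (2)·1.5556 - (-2)·-0.1250 - (-3)·-1.4545) / (-9) = 1.7472
  t = (-9 - (-3)·1.5556 - (2)·-0.1250 - (2)·1.6667) / (11) = -0.6742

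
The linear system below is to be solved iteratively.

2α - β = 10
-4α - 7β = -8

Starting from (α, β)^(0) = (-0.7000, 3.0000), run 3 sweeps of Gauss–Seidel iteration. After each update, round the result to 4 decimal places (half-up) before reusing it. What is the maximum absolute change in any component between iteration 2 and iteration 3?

0.7959

Iteration 1:
  α = (10 - (-1)·3.0000) / (2) = 6.5000
  β = (-8 - (-4)·6.5000) / (-7) = -2.5714
Iteration 2:
  α = (10 - (-1)·-2.5714) / (2) = 3.7143
  β = (-8 - (-4)·3.7143) / (-7) = -0.9796
Iteration 3:
  α = (10 - (-1)·-0.9796) / (2) = 4.5102
  β = (-8 - (-4)·4.5102) / (-7) = -1.4344
Change: (0.7959, -0.4548) → max |·| = 0.7959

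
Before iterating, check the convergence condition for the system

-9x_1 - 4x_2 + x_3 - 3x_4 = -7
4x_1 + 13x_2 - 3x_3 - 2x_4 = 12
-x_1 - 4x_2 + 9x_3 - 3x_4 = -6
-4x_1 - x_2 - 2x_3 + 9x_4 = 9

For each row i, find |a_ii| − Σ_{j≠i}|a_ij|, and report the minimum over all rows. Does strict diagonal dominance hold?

1

row 1: |-9| − (4+1+3) = 1
row 2: |13| − (4+3+2) = 4
row 3: |9| − (1+4+3) = 1
row 4: |9| − (4+1+2) = 2
minimum over rows = 1 → strictly diagonally dominant (convergence guaranteed)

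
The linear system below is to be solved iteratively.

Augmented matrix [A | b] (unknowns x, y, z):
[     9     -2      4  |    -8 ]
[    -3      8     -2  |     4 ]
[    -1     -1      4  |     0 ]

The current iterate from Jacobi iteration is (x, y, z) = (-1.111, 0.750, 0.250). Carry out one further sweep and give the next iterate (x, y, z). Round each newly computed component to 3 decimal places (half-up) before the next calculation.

One sweep:
  x = (-8 - (-2)·0.750 - (4)·0.250) / (9) = -0.833
  y = (4 - (-3)·-1.111 - (-2)·0.250) / (8) = 0.146
  z = (0 - (-1)·-1.111 - (-1)·0.750) / (4) = -0.090

(-0.833, 0.146, -0.090)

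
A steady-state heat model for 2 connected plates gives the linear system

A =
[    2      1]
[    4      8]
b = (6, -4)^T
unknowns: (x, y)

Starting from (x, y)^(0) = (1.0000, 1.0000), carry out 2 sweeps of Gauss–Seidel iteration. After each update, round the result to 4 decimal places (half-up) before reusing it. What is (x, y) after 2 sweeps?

Iteration 1:
  x = (6 - (1)·1.0000) / (2) = 2.5000
  y = (-4 - (4)·2.5000) / (8) = -1.7500
Iteration 2:
  x = (6 - (1)·-1.7500) / (2) = 3.8750
  y = (-4 - (4)·3.8750) / (8) = -2.4375

(3.8750, -2.4375)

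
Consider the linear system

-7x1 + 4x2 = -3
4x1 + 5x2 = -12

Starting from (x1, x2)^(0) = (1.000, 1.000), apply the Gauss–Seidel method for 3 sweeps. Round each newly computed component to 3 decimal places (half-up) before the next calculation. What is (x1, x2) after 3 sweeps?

(-0.303, -2.158)

Iteration 1:
  x1 = (-3 - (4)·1.000) / (-7) = 1.000
  x2 = (-12 - (4)·1.000) / (5) = -3.200
Iteration 2:
  x1 = (-3 - (4)·-3.200) / (-7) = -1.400
  x2 = (-12 - (4)·-1.400) / (5) = -1.280
Iteration 3:
  x1 = (-3 - (4)·-1.280) / (-7) = -0.303
  x2 = (-12 - (4)·-0.303) / (5) = -2.158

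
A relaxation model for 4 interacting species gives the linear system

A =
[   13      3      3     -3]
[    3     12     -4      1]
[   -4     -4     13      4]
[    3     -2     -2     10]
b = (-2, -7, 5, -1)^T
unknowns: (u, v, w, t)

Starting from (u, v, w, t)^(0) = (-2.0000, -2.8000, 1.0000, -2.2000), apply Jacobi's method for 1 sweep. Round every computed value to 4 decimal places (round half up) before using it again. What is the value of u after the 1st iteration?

Iteration 1:
  u = (-2 - (3)·-2.8000 - (3)·1.0000 - (-3)·-2.2000) / (13) = -0.2462
  v = (-7 - (3)·-2.0000 - (-4)·1.0000 - (1)·-2.2000) / (12) = 0.4333
  w = (5 - (-4)·-2.0000 - (-4)·-2.8000 - (4)·-2.2000) / (13) = -0.4154
  t = (-1 - (3)·-2.0000 - (-2)·-2.8000 - (-2)·1.0000) / (10) = 0.1400

-0.2462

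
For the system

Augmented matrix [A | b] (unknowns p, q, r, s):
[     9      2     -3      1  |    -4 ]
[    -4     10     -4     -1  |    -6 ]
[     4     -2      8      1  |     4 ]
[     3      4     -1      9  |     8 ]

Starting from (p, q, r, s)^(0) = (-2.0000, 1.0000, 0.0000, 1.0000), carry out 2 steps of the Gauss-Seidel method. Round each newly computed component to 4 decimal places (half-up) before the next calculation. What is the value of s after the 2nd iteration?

1.1535

Iteration 1:
  p = (-4 - (2)·1.0000 - (-3)·0.0000 - (1)·1.0000) / (9) = -0.7778
  q = (-6 - (-4)·-0.7778 - (-4)·0.0000 - (-1)·1.0000) / (10) = -0.8111
  r = (4 - (4)·-0.7778 - (-2)·-0.8111 - (1)·1.0000) / (8) = 0.5611
  s = (8 - (3)·-0.7778 - (4)·-0.8111 - (-1)·0.5611) / (9) = 1.5710
Iteration 2:
  p = (-4 - (2)·-0.8111 - (-3)·0.5611 - (1)·1.5710) / (9) = -0.2517
  q = (-6 - (-4)·-0.2517 - (-4)·0.5611 - (-1)·1.5710) / (10) = -0.3191
  r = (4 - (4)·-0.2517 - (-2)·-0.3191 - (1)·1.5710) / (8) = 0.3497
  s = (8 - (3)·-0.2517 - (4)·-0.3191 - (-1)·0.3497) / (9) = 1.1535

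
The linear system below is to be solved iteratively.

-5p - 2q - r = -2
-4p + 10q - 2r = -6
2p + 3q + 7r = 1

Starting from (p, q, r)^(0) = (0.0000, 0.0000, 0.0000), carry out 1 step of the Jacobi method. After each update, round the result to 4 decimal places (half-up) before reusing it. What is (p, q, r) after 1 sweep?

Iteration 1:
  p = (-2 - (-2)·0.0000 - (-1)·0.0000) / (-5) = 0.4000
  q = (-6 - (-4)·0.0000 - (-2)·0.0000) / (10) = -0.6000
  r = (1 - (2)·0.0000 - (3)·0.0000) / (7) = 0.1429

(0.4000, -0.6000, 0.1429)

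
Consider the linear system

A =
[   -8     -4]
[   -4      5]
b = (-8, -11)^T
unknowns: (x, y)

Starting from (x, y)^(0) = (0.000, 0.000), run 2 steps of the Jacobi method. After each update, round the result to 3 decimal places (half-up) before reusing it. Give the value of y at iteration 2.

-1.400

Iteration 1:
  x = (-8 - (-4)·0.000) / (-8) = 1.000
  y = (-11 - (-4)·0.000) / (5) = -2.200
Iteration 2:
  x = (-8 - (-4)·-2.200) / (-8) = 2.100
  y = (-11 - (-4)·1.000) / (5) = -1.400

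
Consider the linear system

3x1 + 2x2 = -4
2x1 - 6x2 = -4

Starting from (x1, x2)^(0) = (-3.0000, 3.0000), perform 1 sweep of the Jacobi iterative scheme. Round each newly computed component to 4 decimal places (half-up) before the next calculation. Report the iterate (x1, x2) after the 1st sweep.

(-3.3333, -0.3333)

Iteration 1:
  x1 = (-4 - (2)·3.0000) / (3) = -3.3333
  x2 = (-4 - (2)·-3.0000) / (-6) = -0.3333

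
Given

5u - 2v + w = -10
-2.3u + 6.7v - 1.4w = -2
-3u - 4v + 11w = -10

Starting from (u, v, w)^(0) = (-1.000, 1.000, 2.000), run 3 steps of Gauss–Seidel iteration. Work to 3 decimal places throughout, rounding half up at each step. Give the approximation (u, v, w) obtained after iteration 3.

Iteration 1:
  u = (-10 - (-2)·1.000 - (1)·2.000) / (5) = -2.000
  v = (-2 - (-2.3)·-2.000 - (-1.4)·2.000) / (6.7) = -0.567
  w = (-10 - (-3)·-2.000 - (-4)·-0.567) / (11) = -1.661
Iteration 2:
  u = (-10 - (-2)·-0.567 - (1)·-1.661) / (5) = -1.895
  v = (-2 - (-2.3)·-1.895 - (-1.4)·-1.661) / (6.7) = -1.296
  w = (-10 - (-3)·-1.895 - (-4)·-1.296) / (11) = -1.897
Iteration 3:
  u = (-10 - (-2)·-1.296 - (1)·-1.897) / (5) = -2.139
  v = (-2 - (-2.3)·-2.139 - (-1.4)·-1.897) / (6.7) = -1.429
  w = (-10 - (-3)·-2.139 - (-4)·-1.429) / (11) = -2.012

(-2.139, -1.429, -2.012)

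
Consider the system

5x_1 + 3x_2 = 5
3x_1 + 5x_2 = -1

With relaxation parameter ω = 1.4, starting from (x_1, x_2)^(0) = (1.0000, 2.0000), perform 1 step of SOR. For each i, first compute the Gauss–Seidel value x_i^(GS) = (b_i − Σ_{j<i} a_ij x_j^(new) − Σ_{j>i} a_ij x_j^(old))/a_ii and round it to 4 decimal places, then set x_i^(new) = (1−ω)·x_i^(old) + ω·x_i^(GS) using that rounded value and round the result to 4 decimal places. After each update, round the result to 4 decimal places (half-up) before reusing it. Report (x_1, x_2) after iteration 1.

(-0.6800, -0.5088)

Iteration 1:
  x_1: GS value = (5 - (3)·2.0000) / (5) = -0.2000;  x_1 ← (1−ω)·1.0000 + ω·-0.2000 = -0.6800
  x_2: GS value = (-1 - (3)·-0.6800) / (5) = 0.2080;  x_2 ← (1−ω)·2.0000 + ω·0.2080 = -0.5088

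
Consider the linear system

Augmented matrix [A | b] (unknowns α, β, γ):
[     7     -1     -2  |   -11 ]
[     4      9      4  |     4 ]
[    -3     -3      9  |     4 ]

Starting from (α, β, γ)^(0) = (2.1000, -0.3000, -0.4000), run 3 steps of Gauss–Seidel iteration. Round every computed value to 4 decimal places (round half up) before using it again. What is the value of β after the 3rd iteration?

Iteration 1:
  α = (-11 - (-1)·-0.3000 - (-2)·-0.4000) / (7) = -1.7286
  β = (4 - (4)·-1.7286 - (4)·-0.4000) / (9) = 1.3905
  γ = (4 - (-3)·-1.7286 - (-3)·1.3905) / (9) = 0.3317
Iteration 2:
  α = (-11 - (-1)·1.3905 - (-2)·0.3317) / (7) = -1.2780
  β = (4 - (4)·-1.2780 - (4)·0.3317) / (9) = 0.8650
  γ = (4 - (-3)·-1.2780 - (-3)·0.8650) / (9) = 0.3068
Iteration 3:
  α = (-11 - (-1)·0.8650 - (-2)·0.3068) / (7) = -1.3602
  β = (4 - (4)·-1.3602 - (4)·0.3068) / (9) = 0.9126
  γ = (4 - (-3)·-1.3602 - (-3)·0.9126) / (9) = 0.2952

0.9126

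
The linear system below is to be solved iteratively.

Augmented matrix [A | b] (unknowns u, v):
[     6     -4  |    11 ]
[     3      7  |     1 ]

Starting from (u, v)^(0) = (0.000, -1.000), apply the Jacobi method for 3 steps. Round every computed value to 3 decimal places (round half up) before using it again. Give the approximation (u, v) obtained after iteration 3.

(1.595, -0.684)

Iteration 1:
  u = (11 - (-4)·-1.000) / (6) = 1.167
  v = (1 - (3)·0.000) / (7) = 0.143
Iteration 2:
  u = (11 - (-4)·0.143) / (6) = 1.929
  v = (1 - (3)·1.167) / (7) = -0.357
Iteration 3:
  u = (11 - (-4)·-0.357) / (6) = 1.595
  v = (1 - (3)·1.929) / (7) = -0.684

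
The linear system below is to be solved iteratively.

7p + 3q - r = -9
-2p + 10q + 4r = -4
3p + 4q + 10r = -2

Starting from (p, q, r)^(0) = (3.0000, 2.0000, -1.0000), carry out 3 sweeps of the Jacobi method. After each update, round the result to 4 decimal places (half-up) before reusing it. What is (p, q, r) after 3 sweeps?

(-1.2090, -0.8611, 0.3831)

Iteration 1:
  p = (-9 - (3)·2.0000 - (-1)·-1.0000) / (7) = -2.2857
  q = (-4 - (-2)·3.0000 - (4)·-1.0000) / (10) = 0.6000
  r = (-2 - (3)·3.0000 - (4)·2.0000) / (10) = -1.9000
Iteration 2:
  p = (-9 - (3)·0.6000 - (-1)·-1.9000) / (7) = -1.8143
  q = (-4 - (-2)·-2.2857 - (4)·-1.9000) / (10) = -0.0971
  r = (-2 - (3)·-2.2857 - (4)·0.6000) / (10) = 0.2457
Iteration 3:
  p = (-9 - (3)·-0.0971 - (-1)·0.2457) / (7) = -1.2090
  q = (-4 - (-2)·-1.8143 - (4)·0.2457) / (10) = -0.8611
  r = (-2 - (3)·-1.8143 - (4)·-0.0971) / (10) = 0.3831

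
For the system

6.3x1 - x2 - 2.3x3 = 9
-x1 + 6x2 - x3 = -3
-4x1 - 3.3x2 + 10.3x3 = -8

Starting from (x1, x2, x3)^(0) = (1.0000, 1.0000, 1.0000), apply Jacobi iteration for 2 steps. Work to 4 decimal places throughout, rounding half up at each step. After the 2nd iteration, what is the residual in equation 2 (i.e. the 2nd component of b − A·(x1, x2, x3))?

-0.5792

Iteration 1:
  x1 = (9 - (-1)·1.0000 - (-2.3)·1.0000) / (6.3) = 1.9524
  x2 = (-3 - (-1)·1.0000 - (-1)·1.0000) / (6) = -0.1667
  x3 = (-8 - (-4)·1.0000 - (-3.3)·1.0000) / (10.3) = -0.0680
Iteration 2:
  x1 = (9 - (-1)·-0.1667 - (-2.3)·-0.0680) / (6.3) = 1.3773
  x2 = (-3 - (-1)·1.9524 - (-1)·-0.0680) / (6) = -0.1859
  x3 = (-8 - (-4)·1.9524 - (-3.3)·-0.1667) / (10.3) = -0.0719
Residual b − A·x = (-0.0283, -0.5792, -2.3637)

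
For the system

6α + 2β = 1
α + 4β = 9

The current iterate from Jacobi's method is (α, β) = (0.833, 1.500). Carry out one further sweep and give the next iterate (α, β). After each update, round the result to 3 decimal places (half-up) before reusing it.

(-0.333, 2.042)

One sweep:
  α = (1 - (2)·1.500) / (6) = -0.333
  β = (9 - (1)·0.833) / (4) = 2.042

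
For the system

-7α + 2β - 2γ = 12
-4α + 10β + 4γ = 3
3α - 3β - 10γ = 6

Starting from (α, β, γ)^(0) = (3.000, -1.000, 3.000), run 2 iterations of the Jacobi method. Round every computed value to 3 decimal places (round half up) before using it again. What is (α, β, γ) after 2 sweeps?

(-1.800, -1.083, -1.547)

Iteration 1:
  α = (12 - (2)·-1.000 - (-2)·3.000) / (-7) = -2.857
  β = (3 - (-4)·3.000 - (4)·3.000) / (10) = 0.300
  γ = (6 - (3)·3.000 - (-3)·-1.000) / (-10) = 0.600
Iteration 2:
  α = (12 - (2)·0.300 - (-2)·0.600) / (-7) = -1.800
  β = (3 - (-4)·-2.857 - (4)·0.600) / (10) = -1.083
  γ = (6 - (3)·-2.857 - (-3)·0.300) / (-10) = -1.547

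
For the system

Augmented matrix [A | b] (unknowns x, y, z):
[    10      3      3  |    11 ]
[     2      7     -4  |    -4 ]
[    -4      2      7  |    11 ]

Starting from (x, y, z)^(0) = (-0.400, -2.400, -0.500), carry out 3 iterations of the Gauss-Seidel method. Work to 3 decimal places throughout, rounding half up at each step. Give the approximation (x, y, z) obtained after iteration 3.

(0.305, 0.265, 1.670)

Iteration 1:
  x = (11 - (3)·-2.400 - (3)·-0.500) / (10) = 1.970
  y = (-4 - (2)·1.970 - (-4)·-0.500) / (7) = -1.420
  z = (11 - (-4)·1.970 - (2)·-1.420) / (7) = 3.103
Iteration 2:
  x = (11 - (3)·-1.420 - (3)·3.103) / (10) = 0.595
  y = (-4 - (2)·0.595 - (-4)·3.103) / (7) = 1.032
  z = (11 - (-4)·0.595 - (2)·1.032) / (7) = 1.617
Iteration 3:
  x = (11 - (3)·1.032 - (3)·1.617) / (10) = 0.305
  y = (-4 - (2)·0.305 - (-4)·1.617) / (7) = 0.265
  z = (11 - (-4)·0.305 - (2)·0.265) / (7) = 1.670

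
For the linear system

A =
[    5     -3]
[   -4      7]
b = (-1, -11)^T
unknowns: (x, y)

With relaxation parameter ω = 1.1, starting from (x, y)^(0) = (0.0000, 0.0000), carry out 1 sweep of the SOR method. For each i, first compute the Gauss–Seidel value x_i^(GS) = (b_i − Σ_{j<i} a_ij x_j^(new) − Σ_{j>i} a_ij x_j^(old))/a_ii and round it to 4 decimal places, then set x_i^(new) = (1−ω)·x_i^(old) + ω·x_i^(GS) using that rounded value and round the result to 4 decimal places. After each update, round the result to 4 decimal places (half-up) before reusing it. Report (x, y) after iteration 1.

Iteration 1:
  x: GS value = (-1 - (-3)·0.0000) / (5) = -0.2000;  x ← (1−ω)·0.0000 + ω·-0.2000 = -0.2200
  y: GS value = (-11 - (-4)·-0.2200) / (7) = -1.6971;  y ← (1−ω)·0.0000 + ω·-1.6971 = -1.8668

(-0.2200, -1.8668)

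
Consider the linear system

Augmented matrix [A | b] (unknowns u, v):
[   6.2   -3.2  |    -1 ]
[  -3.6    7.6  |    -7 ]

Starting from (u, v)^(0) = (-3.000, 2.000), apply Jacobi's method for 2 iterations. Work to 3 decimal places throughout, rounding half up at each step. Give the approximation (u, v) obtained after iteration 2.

(-1.370, -0.508)

Iteration 1:
  u = (-1 - (-3.2)·2.000) / (6.2) = 0.871
  v = (-7 - (-3.6)·-3.000) / (7.6) = -2.342
Iteration 2:
  u = (-1 - (-3.2)·-2.342) / (6.2) = -1.370
  v = (-7 - (-3.6)·0.871) / (7.6) = -0.508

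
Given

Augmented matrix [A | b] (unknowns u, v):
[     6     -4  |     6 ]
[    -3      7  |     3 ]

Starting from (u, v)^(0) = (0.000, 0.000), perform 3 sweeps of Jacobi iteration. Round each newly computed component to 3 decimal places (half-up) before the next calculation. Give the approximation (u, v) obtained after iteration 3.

Iteration 1:
  u = (6 - (-4)·0.000) / (6) = 1.000
  v = (3 - (-3)·0.000) / (7) = 0.429
Iteration 2:
  u = (6 - (-4)·0.429) / (6) = 1.286
  v = (3 - (-3)·1.000) / (7) = 0.857
Iteration 3:
  u = (6 - (-4)·0.857) / (6) = 1.571
  v = (3 - (-3)·1.286) / (7) = 0.980

(1.571, 0.980)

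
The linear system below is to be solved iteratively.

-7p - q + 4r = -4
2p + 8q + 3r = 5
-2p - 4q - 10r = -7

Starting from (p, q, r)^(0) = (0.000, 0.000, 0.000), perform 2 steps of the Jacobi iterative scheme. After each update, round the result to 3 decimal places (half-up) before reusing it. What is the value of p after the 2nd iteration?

Iteration 1:
  p = (-4 - (-1)·0.000 - (4)·0.000) / (-7) = 0.571
  q = (5 - (2)·0.000 - (3)·0.000) / (8) = 0.625
  r = (-7 - (-2)·0.000 - (-4)·0.000) / (-10) = 0.700
Iteration 2:
  p = (-4 - (-1)·0.625 - (4)·0.700) / (-7) = 0.882
  q = (5 - (2)·0.571 - (3)·0.700) / (8) = 0.220
  r = (-7 - (-2)·0.571 - (-4)·0.625) / (-10) = 0.336

0.882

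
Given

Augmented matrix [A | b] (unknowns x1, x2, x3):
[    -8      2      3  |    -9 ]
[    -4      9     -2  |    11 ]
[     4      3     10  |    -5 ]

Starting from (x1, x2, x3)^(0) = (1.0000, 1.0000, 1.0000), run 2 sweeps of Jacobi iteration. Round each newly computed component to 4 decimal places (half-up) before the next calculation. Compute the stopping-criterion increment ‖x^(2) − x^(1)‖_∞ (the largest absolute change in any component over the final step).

Iteration 1:
  x1 = (-9 - (2)·1.0000 - (3)·1.0000) / (-8) = 1.7500
  x2 = (11 - (-4)·1.0000 - (-2)·1.0000) / (9) = 1.8889
  x3 = (-5 - (4)·1.0000 - (3)·1.0000) / (10) = -1.2000
Iteration 2:
  x1 = (-9 - (2)·1.8889 - (3)·-1.2000) / (-8) = 1.1472
  x2 = (11 - (-4)·1.7500 - (-2)·-1.2000) / (9) = 1.7333
  x3 = (-5 - (4)·1.7500 - (3)·1.8889) / (10) = -1.7667
Change: (-0.6028, -0.1556, -0.5667) → max |·| = 0.6028

0.6028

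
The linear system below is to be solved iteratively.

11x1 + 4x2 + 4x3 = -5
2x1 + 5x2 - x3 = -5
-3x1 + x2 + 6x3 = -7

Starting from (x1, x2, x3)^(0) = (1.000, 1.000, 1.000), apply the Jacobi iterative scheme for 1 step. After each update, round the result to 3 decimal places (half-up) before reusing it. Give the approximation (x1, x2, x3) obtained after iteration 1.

(-1.182, -1.200, -0.833)

Iteration 1:
  x1 = (-5 - (4)·1.000 - (4)·1.000) / (11) = -1.182
  x2 = (-5 - (2)·1.000 - (-1)·1.000) / (5) = -1.200
  x3 = (-7 - (-3)·1.000 - (1)·1.000) / (6) = -0.833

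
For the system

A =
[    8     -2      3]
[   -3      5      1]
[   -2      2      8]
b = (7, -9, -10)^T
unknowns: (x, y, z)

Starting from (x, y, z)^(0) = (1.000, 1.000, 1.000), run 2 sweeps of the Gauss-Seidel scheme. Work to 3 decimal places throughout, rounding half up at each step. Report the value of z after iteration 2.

-0.760

Iteration 1:
  x = (7 - (-2)·1.000 - (3)·1.000) / (8) = 0.750
  y = (-9 - (-3)·0.750 - (1)·1.000) / (5) = -1.550
  z = (-10 - (-2)·0.750 - (2)·-1.550) / (8) = -0.675
Iteration 2:
  x = (7 - (-2)·-1.550 - (3)·-0.675) / (8) = 0.741
  y = (-9 - (-3)·0.741 - (1)·-0.675) / (5) = -1.220
  z = (-10 - (-2)·0.741 - (2)·-1.220) / (8) = -0.760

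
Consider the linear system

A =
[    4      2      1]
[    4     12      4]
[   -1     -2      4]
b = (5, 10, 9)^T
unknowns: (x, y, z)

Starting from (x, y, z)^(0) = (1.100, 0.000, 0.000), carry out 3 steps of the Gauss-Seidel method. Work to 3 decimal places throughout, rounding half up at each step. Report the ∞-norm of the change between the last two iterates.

Iteration 1:
  x = (5 - (2)·0.000 - (1)·0.000) / (4) = 1.250
  y = (10 - (4)·1.250 - (4)·0.000) / (12) = 0.417
  z = (9 - (-1)·1.250 - (-2)·0.417) / (4) = 2.771
Iteration 2:
  x = (5 - (2)·0.417 - (1)·2.771) / (4) = 0.349
  y = (10 - (4)·0.349 - (4)·2.771) / (12) = -0.207
  z = (9 - (-1)·0.349 - (-2)·-0.207) / (4) = 2.234
Iteration 3:
  x = (5 - (2)·-0.207 - (1)·2.234) / (4) = 0.795
  y = (10 - (4)·0.795 - (4)·2.234) / (12) = -0.176
  z = (9 - (-1)·0.795 - (-2)·-0.176) / (4) = 2.361
Change: (0.446, 0.031, 0.127) → max |·| = 0.446

0.446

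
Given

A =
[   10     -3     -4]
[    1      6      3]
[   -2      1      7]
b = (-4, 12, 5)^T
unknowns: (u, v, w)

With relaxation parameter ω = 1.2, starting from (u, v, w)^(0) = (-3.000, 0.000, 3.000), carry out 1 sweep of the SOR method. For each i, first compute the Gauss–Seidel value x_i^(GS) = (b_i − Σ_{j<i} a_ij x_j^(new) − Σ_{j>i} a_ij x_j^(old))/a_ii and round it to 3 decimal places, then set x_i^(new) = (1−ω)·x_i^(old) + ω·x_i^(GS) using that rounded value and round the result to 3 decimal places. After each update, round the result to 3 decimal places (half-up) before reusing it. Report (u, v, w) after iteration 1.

(1.560, 0.288, 0.743)

Iteration 1:
  u: GS value = (-4 - (-3)·0.000 - (-4)·3.000) / (10) = 0.800;  u ← (1−ω)·-3.000 + ω·0.800 = 1.560
  v: GS value = (12 - (1)·1.560 - (3)·3.000) / (6) = 0.240;  v ← (1−ω)·0.000 + ω·0.240 = 0.288
  w: GS value = (5 - (-2)·1.560 - (1)·0.288) / (7) = 1.119;  w ← (1−ω)·3.000 + ω·1.119 = 0.743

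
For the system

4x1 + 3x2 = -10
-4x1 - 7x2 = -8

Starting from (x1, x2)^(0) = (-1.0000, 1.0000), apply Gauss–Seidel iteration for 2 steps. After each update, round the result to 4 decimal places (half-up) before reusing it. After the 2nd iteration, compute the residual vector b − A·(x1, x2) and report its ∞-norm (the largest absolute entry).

2.5713

Iteration 1:
  x1 = (-10 - (3)·1.0000) / (4) = -3.2500
  x2 = (-8 - (-4)·-3.2500) / (-7) = 3.0000
Iteration 2:
  x1 = (-10 - (3)·3.0000) / (4) = -4.7500
  x2 = (-8 - (-4)·-4.7500) / (-7) = 3.8571
Residual b − A·x = (-2.5713, -0.0003); ∞-norm = 2.5713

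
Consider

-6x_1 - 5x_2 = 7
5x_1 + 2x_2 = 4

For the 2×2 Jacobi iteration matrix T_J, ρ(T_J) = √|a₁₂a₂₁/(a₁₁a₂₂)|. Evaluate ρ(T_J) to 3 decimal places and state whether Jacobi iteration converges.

1.443

a₁₂a₂₁/(a₁₁a₂₂) = (-5)·(5) / ((-6)·(2)) = 2.083333
ρ = √|2.083333| = √2.083333 = 1.443
ρ > 1, so Jacobi diverges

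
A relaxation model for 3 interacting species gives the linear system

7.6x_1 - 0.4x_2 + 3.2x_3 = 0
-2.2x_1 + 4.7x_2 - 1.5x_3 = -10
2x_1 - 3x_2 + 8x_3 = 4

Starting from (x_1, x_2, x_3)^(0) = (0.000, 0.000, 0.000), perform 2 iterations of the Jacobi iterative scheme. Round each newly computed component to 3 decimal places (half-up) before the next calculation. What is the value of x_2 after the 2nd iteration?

Iteration 1:
  x_1 = (0 - (-0.4)·0.000 - (3.2)·0.000) / (7.6) = 0.000
  x_2 = (-10 - (-2.2)·0.000 - (-1.5)·0.000) / (4.7) = -2.128
  x_3 = (4 - (2)·0.000 - (-3)·0.000) / (8) = 0.500
Iteration 2:
  x_1 = (0 - (-0.4)·-2.128 - (3.2)·0.500) / (7.6) = -0.323
  x_2 = (-10 - (-2.2)·0.000 - (-1.5)·0.500) / (4.7) = -1.968
  x_3 = (4 - (2)·0.000 - (-3)·-2.128) / (8) = -0.298

-1.968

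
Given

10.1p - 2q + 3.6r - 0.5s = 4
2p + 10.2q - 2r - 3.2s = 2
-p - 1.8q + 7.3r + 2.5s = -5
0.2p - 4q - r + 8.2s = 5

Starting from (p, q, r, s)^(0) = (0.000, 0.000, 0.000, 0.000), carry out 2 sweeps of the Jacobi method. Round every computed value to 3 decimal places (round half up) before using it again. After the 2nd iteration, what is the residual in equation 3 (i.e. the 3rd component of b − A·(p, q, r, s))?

0.268

Iteration 1:
  p = (4 - (-2)·0.000 - (3.6)·0.000 - (-0.5)·0.000) / (10.1) = 0.396
  q = (2 - (2)·0.000 - (-2)·0.000 - (-3.2)·0.000) / (10.2) = 0.196
  r = (-5 - (-1)·0.000 - (-1.8)·0.000 - (2.5)·0.000) / (7.3) = -0.685
  s = (5 - (0.2)·0.000 - (-4)·0.000 - (-1)·0.000) / (8.2) = 0.610
Iteration 2:
  p = (4 - (-2)·0.196 - (3.6)·-0.685 - (-0.5)·0.610) / (10.1) = 0.709
  q = (2 - (2)·0.396 - (-2)·-0.685 - (-3.2)·0.610) / (10.2) = 0.175
  r = (-5 - (-1)·0.396 - (-1.8)·0.196 - (2.5)·0.610) / (7.3) = -0.791
  s = (5 - (0.2)·0.396 - (-4)·0.196 - (-1)·-0.685) / (8.2) = 0.612
Residual b − A·x = (0.343, -0.827, 0.268, -0.251)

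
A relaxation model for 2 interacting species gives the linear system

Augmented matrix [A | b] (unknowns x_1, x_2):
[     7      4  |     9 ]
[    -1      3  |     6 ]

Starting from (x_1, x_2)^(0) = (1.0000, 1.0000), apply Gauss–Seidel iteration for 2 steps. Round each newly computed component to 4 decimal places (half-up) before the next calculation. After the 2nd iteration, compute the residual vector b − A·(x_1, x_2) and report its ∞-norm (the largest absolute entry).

0.9432

Iteration 1:
  x_1 = (9 - (4)·1.0000) / (7) = 0.7143
  x_2 = (6 - (-1)·0.7143) / (3) = 2.2381
Iteration 2:
  x_1 = (9 - (4)·2.2381) / (7) = 0.0068
  x_2 = (6 - (-1)·0.0068) / (3) = 2.0023
Residual b − A·x = (0.9432, -0.0001); ∞-norm = 0.9432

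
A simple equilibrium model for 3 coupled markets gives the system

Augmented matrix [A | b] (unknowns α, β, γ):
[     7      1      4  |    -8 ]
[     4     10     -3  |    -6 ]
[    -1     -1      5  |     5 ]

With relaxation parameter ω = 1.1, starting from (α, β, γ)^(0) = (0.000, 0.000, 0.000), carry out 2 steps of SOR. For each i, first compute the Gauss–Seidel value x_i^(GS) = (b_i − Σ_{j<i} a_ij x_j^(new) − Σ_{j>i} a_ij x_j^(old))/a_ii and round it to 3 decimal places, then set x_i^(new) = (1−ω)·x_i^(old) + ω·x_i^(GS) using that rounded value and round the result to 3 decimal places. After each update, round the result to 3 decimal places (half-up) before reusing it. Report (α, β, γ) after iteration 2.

Iteration 1:
  α: GS value = (-8 - (1)·0.000 - (4)·0.000) / (7) = -1.143;  α ← (1−ω)·0.000 + ω·-1.143 = -1.257
  β: GS value = (-6 - (4)·-1.257 - (-3)·0.000) / (10) = -0.097;  β ← (1−ω)·0.000 + ω·-0.097 = -0.107
  γ: GS value = (5 - (-1)·-1.257 - (-1)·-0.107) / (5) = 0.727;  γ ← (1−ω)·0.000 + ω·0.727 = 0.800
Iteration 2:
  α: GS value = (-8 - (1)·-0.107 - (4)·0.800) / (7) = -1.585;  α ← (1−ω)·-1.257 + ω·-1.585 = -1.618
  β: GS value = (-6 - (4)·-1.618 - (-3)·0.800) / (10) = 0.287;  β ← (1−ω)·-0.107 + ω·0.287 = 0.326
  γ: GS value = (5 - (-1)·-1.618 - (-1)·0.326) / (5) = 0.742;  γ ← (1−ω)·0.800 + ω·0.742 = 0.736

(-1.618, 0.326, 0.736)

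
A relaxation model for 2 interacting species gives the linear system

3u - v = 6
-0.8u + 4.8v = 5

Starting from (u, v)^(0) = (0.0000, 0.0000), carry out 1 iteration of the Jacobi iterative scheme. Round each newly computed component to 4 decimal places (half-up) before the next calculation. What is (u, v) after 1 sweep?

(2.0000, 1.0417)

Iteration 1:
  u = (6 - (-1)·0.0000) / (3) = 2.0000
  v = (5 - (-0.8)·0.0000) / (4.8) = 1.0417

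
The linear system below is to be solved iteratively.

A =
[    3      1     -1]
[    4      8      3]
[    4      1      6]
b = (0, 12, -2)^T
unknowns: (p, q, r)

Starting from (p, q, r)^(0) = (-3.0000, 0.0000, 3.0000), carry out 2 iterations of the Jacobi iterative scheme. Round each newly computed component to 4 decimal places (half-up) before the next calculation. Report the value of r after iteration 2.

-1.3125

Iteration 1:
  p = (0 - (1)·0.0000 - (-1)·3.0000) / (3) = 1.0000
  q = (12 - (4)·-3.0000 - (3)·3.0000) / (8) = 1.8750
  r = (-2 - (4)·-3.0000 - (1)·0.0000) / (6) = 1.6667
Iteration 2:
  p = (0 - (1)·1.8750 - (-1)·1.6667) / (3) = -0.0694
  q = (12 - (4)·1.0000 - (3)·1.6667) / (8) = 0.3750
  r = (-2 - (4)·1.0000 - (1)·1.8750) / (6) = -1.3125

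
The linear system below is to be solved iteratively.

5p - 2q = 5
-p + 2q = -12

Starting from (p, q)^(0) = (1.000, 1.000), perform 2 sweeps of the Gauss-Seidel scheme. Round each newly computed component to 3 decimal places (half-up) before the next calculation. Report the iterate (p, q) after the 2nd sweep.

(-1.120, -6.560)

Iteration 1:
  p = (5 - (-2)·1.000) / (5) = 1.400
  q = (-12 - (-1)·1.400) / (2) = -5.300
Iteration 2:
  p = (5 - (-2)·-5.300) / (5) = -1.120
  q = (-12 - (-1)·-1.120) / (2) = -6.560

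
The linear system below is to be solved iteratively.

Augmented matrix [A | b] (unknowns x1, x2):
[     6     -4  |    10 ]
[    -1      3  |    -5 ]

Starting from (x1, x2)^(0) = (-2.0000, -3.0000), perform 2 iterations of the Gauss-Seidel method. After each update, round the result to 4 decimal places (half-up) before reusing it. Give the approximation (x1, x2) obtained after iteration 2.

Iteration 1:
  x1 = (10 - (-4)·-3.0000) / (6) = -0.3333
  x2 = (-5 - (-1)·-0.3333) / (3) = -1.7778
Iteration 2:
  x1 = (10 - (-4)·-1.7778) / (6) = 0.4815
  x2 = (-5 - (-1)·0.4815) / (3) = -1.5062

(0.4815, -1.5062)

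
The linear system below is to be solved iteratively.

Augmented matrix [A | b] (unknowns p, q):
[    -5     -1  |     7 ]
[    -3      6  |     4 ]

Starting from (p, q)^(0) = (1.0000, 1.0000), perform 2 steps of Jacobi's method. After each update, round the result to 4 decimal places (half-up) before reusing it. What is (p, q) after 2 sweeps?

Iteration 1:
  p = (7 - (-1)·1.0000) / (-5) = -1.6000
  q = (4 - (-3)·1.0000) / (6) = 1.1667
Iteration 2:
  p = (7 - (-1)·1.1667) / (-5) = -1.6333
  q = (4 - (-3)·-1.6000) / (6) = -0.1333

(-1.6333, -0.1333)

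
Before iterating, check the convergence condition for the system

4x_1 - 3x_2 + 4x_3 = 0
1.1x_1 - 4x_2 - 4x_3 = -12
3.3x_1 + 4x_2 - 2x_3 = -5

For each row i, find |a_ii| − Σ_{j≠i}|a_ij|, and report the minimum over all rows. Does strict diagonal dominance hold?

-5.3

row 1: |4| − (3+4) = -3
row 2: |-4| − (1.1+4) = -1.1
row 3: |-2| − (3.3+4) = -5.3
minimum over rows = -5.3 → not strictly diagonally dominant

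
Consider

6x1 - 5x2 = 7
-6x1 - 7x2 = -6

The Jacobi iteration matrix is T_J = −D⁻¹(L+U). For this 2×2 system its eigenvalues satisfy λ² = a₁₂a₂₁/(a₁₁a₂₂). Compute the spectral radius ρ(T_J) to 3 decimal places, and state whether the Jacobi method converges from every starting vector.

0.845

a₁₂a₂₁/(a₁₁a₂₂) = (-5)·(-6) / ((6)·(-7)) = -0.714286
ρ = √|-0.714286| = √0.714286 = 0.845
ρ < 1, so Jacobi converges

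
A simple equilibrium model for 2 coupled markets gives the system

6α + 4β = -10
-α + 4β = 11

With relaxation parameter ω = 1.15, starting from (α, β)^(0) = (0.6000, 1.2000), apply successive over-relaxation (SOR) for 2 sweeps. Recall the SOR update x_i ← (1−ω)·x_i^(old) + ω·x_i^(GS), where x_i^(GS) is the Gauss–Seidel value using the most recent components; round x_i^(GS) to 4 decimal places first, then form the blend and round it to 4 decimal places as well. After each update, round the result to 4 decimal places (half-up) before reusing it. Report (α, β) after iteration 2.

(-3.1191, 1.9446)

Iteration 1:
  α: GS value = (-10 - (4)·1.2000) / (6) = -2.4667;  α ← (1−ω)·0.6000 + ω·-2.4667 = -2.9267
  β: GS value = (11 - (-1)·-2.9267) / (4) = 2.0183;  β ← (1−ω)·1.2000 + ω·2.0183 = 2.1410
Iteration 2:
  α: GS value = (-10 - (4)·2.1410) / (6) = -3.0940;  α ← (1−ω)·-2.9267 + ω·-3.0940 = -3.1191
  β: GS value = (11 - (-1)·-3.1191) / (4) = 1.9702;  β ← (1−ω)·2.1410 + ω·1.9702 = 1.9446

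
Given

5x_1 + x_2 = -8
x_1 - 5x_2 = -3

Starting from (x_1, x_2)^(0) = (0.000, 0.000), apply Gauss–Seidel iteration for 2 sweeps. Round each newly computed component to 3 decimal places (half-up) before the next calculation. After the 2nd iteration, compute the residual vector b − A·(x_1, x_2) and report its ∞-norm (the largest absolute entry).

Iteration 1:
  x_1 = (-8 - (1)·0.000) / (5) = -1.600
  x_2 = (-3 - (1)·-1.600) / (-5) = 0.280
Iteration 2:
  x_1 = (-8 - (1)·0.280) / (5) = -1.656
  x_2 = (-3 - (1)·-1.656) / (-5) = 0.269
Residual b − A·x = (0.011, 0.001); ∞-norm = 0.011

0.011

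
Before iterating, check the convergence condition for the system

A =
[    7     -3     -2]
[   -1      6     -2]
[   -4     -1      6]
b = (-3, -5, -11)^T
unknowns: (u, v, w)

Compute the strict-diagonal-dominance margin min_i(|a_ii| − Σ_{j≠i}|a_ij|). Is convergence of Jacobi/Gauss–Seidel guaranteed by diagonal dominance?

row 1: |7| − (3+2) = 2
row 2: |6| − (1+2) = 3
row 3: |6| − (4+1) = 1
minimum over rows = 1 → strictly diagonally dominant (convergence guaranteed)

1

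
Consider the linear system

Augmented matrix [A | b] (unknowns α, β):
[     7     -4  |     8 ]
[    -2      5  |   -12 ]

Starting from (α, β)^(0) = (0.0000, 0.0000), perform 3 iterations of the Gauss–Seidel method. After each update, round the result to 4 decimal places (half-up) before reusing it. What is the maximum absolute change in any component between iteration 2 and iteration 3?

0.2538

Iteration 1:
  α = (8 - (-4)·0.0000) / (7) = 1.1429
  β = (-12 - (-2)·1.1429) / (5) = -1.9428
Iteration 2:
  α = (8 - (-4)·-1.9428) / (7) = 0.0327
  β = (-12 - (-2)·0.0327) / (5) = -2.3869
Iteration 3:
  α = (8 - (-4)·-2.3869) / (7) = -0.2211
  β = (-12 - (-2)·-0.2211) / (5) = -2.4884
Change: (-0.2538, -0.1015) → max |·| = 0.2538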